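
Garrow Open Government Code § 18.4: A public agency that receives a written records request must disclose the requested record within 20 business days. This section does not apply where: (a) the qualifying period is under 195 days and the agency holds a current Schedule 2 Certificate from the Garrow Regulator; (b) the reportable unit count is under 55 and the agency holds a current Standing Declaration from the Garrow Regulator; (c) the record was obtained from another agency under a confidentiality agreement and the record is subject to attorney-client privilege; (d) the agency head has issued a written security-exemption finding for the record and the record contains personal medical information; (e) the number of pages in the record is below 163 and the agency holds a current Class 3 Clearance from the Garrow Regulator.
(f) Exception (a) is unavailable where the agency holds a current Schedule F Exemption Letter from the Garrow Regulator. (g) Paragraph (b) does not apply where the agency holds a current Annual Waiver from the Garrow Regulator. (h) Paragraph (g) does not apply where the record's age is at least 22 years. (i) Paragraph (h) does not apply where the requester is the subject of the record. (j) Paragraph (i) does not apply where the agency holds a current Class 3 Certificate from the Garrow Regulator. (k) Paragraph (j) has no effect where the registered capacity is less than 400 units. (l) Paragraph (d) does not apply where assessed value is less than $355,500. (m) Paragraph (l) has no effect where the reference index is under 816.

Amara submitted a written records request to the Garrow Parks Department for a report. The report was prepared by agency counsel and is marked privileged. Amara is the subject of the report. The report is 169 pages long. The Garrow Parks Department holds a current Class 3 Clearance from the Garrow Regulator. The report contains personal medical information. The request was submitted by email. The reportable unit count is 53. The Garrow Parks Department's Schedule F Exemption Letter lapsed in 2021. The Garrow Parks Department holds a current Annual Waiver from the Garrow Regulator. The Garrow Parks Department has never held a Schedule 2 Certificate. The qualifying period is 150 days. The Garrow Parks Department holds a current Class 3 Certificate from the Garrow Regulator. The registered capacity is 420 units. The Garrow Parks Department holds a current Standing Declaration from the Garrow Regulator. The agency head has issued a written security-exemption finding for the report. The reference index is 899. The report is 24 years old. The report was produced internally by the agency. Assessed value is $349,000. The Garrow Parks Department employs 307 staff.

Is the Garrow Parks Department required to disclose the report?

Exception (a) does not apply: no current Schedule 2 Certificate is held.
All of (b)'s requirements are met (the reportable unit count is 53, under the 55 limit; a current Standing Declaration is held). Under paragraphs (g)–(k): (g) is engaged (a current Annual Waiver is held), but is displaced by (h): (h) operates against (g): the record's age is 24 years, meeting the 22 years threshold. (i) would limit (h) — Amara is the subject of the report — but (j) sets (i) aside: (j) operates — a current Class 3 Certificate is held. (k) is inapplicable (the registered capacity is 420 units, not less than 400 units), so (j) stands. Exception (b) stands.
Exception (c) requires that the record was obtained from another agency under a confidentiality agreement; but the report was produced internally, so (c) is unavailable.
All of (d)'s requirements are met (a written security-exemption finding has been issued; the report contains personal medical information). But applying paragraphs (l)–(m): (l) operates against (d): assessed value is $349,000, less than the $355,500 limit. (m), which would lift (l), is not triggered — the reference index is 899, not under 816. (d) is therefore removed.
Exception (e) fails — the number of pages in the record is 169, not below 163.

No — exception (b) applies; the Garrow Parks Department is not required to disclose the report.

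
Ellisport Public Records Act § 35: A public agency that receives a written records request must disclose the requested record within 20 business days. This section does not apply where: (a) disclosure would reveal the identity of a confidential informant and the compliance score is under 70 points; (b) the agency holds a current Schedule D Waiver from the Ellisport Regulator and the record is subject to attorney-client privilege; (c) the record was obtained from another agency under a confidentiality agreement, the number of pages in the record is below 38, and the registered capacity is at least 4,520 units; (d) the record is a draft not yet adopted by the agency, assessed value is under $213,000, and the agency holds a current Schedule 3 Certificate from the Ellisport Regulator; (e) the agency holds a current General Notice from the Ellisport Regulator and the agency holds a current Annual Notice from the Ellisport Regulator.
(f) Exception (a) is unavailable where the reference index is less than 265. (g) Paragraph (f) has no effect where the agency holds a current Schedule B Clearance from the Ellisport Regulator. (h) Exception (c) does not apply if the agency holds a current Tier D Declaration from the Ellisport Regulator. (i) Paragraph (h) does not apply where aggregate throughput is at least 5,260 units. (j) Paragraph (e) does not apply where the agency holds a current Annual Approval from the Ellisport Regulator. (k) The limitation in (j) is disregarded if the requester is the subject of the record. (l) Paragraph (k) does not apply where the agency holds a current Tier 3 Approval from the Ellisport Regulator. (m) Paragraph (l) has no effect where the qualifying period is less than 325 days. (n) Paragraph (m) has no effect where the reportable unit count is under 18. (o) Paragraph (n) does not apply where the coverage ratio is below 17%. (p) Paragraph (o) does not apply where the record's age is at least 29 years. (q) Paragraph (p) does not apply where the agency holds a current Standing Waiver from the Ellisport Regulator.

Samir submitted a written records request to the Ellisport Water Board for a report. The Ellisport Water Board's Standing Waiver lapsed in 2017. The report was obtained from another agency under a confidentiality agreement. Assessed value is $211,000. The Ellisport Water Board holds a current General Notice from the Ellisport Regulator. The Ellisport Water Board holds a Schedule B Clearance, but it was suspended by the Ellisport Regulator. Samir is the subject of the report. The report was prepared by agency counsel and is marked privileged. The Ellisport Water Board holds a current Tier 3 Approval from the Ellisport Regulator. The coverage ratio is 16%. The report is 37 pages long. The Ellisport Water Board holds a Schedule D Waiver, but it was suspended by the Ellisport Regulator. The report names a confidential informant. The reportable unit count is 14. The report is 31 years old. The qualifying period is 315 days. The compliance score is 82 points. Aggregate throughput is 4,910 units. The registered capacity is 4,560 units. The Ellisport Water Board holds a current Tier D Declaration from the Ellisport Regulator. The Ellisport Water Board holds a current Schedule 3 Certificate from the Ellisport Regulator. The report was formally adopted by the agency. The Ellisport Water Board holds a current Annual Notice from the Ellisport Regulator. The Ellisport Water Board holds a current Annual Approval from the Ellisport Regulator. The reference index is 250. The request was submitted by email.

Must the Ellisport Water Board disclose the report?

Exception (a) requires that the compliance score is under 70 points; but the compliance score is 82 points, not under 70 points, so (a) is unavailable.
Exception (b) does not apply: no current Schedule D Waiver is held.
Exception (c) is satisfied on its face — the report was obtained under a confidentiality agreement; the number of pages in the record is 37, below the 38 limit; the registered capacity is 4,560 units, meeting the 4,520 units threshold. Turning to paragraphs (h)–(i): (h) operates against (c): a current Tier D Declaration is held. (i) is not triggered (aggregate throughput is 4,910 units, short of 5,260 units), so (h) stands. (c) is therefore removed.
Exception (d) does not apply: the report has been formally adopted.
Exception (e)'s conditions are all satisfied: a current General Notice is held; a current Annual Notice is held. But: (j) operates against (e): a current Annual Approval is held. (k) would limit (j) — Samir is the subject of the report — but (l) sets (k) aside: (l) operates against (k): a current Tier 3 Approval is held. (m) applies (the qualifying period is 315 days, less than the 325 days limit), but is itself disapplied by (n): (n) operates against (m): the reportable unit count is 14, under the 18 limit. (o) would limit (n) — the coverage ratio is 16%, below the 17% limit — but (p) sets (o) aside: (p) is engaged — the record's age is 31 years, meeting the 29 years threshold. (q), which would lift (p), is not triggered — there is no Standing Waiver in force. (e) is therefore removed.
None of the exceptions is available; § 35 applies in full.

Yes — the Ellisport Water Board must disclose the report.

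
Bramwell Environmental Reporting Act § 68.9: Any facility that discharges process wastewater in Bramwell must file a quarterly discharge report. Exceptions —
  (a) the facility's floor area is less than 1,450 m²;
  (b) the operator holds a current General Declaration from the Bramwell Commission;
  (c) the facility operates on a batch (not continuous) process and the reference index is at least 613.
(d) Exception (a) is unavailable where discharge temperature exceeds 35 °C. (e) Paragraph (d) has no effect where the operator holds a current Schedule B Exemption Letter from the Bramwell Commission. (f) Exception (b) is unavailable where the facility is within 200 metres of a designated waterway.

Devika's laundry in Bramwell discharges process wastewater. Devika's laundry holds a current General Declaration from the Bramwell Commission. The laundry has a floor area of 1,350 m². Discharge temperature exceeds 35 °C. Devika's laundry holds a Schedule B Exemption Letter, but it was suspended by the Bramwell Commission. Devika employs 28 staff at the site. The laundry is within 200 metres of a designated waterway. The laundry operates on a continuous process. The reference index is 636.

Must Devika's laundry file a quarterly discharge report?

Exception (a) is satisfied on its face — the facility's floor area is 1,350 m², less than the 1,450 m² limit. But: (d) is engaged — discharge temperature exceeds 35 °C. (e) is inapplicable (the Schedule B Exemption Letter is not current), so (d) stands. So (a) is unavailable.
Exception (b): a current General Declaration is held — every condition holds. But applying paragraph (f): (f) operates against (b): the laundry is within 200 m of a designated waterway. Exception (b) does not apply.
Exception (c) requires that the facility operates on a batch (not continuous) process; but the facility operates on a continuous process, so (c) is unavailable.
Every exception is unavailable, so the rule governs.

Yes — Devika's laundry must file a quarterly discharge report.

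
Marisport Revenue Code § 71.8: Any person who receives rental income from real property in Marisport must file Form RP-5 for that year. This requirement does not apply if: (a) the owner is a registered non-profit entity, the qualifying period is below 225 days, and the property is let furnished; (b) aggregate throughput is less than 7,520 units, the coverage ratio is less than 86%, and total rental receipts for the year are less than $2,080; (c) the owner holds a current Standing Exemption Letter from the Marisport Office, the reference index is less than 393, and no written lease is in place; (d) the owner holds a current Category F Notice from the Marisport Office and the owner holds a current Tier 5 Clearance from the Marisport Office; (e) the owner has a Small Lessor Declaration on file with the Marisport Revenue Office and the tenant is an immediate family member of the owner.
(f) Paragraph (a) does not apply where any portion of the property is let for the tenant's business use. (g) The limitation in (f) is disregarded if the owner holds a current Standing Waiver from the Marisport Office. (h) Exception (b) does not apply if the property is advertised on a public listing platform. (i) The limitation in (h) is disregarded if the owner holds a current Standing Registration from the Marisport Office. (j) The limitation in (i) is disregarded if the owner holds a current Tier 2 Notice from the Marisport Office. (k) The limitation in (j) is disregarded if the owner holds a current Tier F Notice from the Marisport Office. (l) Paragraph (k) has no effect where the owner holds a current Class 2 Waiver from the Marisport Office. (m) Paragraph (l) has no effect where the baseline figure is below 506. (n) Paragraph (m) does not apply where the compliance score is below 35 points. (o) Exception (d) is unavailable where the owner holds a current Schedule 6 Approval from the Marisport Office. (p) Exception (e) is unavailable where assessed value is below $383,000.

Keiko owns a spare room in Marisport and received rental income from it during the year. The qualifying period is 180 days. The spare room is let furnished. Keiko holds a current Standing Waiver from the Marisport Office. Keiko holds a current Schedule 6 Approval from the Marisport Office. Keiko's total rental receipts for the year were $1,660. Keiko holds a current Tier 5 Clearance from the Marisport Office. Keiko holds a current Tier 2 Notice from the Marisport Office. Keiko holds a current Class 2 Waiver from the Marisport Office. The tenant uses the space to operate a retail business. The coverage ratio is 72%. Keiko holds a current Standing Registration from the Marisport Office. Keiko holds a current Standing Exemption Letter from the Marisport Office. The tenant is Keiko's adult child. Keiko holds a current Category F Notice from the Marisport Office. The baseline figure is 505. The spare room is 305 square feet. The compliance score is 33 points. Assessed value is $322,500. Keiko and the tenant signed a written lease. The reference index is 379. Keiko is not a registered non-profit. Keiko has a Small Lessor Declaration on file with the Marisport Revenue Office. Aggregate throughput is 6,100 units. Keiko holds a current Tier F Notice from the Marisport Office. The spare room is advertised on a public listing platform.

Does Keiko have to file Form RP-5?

Exception (a) fails — Keiko is not a registered non-profit.
Exception (b)'s conditions are all satisfied: aggregate throughput is 6,100 units, less than the 7,520 units limit; the coverage ratio is 72%, less than the 86% limit; total rental receipts for the year are $1,660, less than the $2,080 limit. However, paragraphs (h)–(n) must be considered: (h) operates against (b): the property is publicly advertised. (i) operates (a current Standing Registration is held), but is set aside by (j): (j) operates against (i): a current Tier 2 Notice is held. (k) is engaged (a current Tier F Notice is held), but yields to (l): (l) is triggered — a current Class 2 Waiver is held. (m) is triggered (the baseline figure is 505, below the 506 limit), but is displaced by (n): (n) operates against (m): the compliance score is 33 points, below the 35 points limit. So (b) is unavailable.
Exception (c) does not apply: a written lease is in place.
Exception (d) is satisfied on its face — a current Category F Notice is held; a current Tier 5 Clearance is held. But applying paragraph (o): (o) operates against (d): a current Schedule 6 Approval is held. (d) is therefore removed.
Exception (e)'s conditions are all satisfied: a Small Lessor Declaration is on file; the tenant is an immediate family member. But applying paragraph (p): (p) operates against (e): assessed value is $322,500, below the $383,000 limit. Exception (e) does not apply.
None of the exceptions is available; § 71.8 applies in full.

Yes — Keiko must file Form RP-5.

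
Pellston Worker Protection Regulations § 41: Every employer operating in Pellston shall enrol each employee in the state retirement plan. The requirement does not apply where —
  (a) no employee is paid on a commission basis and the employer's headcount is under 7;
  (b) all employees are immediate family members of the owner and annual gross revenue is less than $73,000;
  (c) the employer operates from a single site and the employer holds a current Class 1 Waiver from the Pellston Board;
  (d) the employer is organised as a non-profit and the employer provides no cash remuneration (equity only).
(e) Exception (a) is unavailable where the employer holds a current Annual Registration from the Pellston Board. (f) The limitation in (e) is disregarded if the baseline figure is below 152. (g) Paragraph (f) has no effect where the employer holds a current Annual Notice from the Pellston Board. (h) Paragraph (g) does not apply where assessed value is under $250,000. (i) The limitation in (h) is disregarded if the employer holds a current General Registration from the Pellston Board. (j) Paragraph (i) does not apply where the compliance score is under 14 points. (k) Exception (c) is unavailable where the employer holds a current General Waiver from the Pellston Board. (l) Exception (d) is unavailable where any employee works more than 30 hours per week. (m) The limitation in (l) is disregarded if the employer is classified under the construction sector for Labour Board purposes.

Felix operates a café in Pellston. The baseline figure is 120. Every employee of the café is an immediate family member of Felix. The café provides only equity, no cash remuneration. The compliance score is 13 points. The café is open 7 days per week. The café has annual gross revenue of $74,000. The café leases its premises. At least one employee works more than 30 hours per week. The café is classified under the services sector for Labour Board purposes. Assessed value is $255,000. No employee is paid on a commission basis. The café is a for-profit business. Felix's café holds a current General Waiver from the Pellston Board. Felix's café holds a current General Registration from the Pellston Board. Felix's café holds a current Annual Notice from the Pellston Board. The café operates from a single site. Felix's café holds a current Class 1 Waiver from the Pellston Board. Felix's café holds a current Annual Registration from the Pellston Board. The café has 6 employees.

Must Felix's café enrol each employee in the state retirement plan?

Yes — Felix's café must enrol each employee in the state retirement plan.

All of (a)'s requirements are met (no employee is paid on commission; the employer's headcount is 6, under the 7 limit). But: (e) operates against (a): a current Annual Registration is held. (f) would limit (e) — the baseline figure is 120, below the 152 limit — but (g) sets (f) aside: (g) operates against (f): a current Annual Notice is held. (h) is not triggered (assessed value is $255,000, not under $250,000), so (g) stands. Exception (a) does not apply.
Exception (b) requires that annual gross revenue is less than $73,000; but annual gross revenue is $74,000, not less than $73,000, so (b) is unavailable.
All of (c)'s requirements are met (the employer operates from a single site; a current Class 1 Waiver is held). Turning to paragraph (k): (k) operates against (c): a current General Waiver is held. So (c) is unavailable.
Exception (d) requires that the employer is organised as a non-profit; but the employer is for-profit, so (d) is unavailable.
No exception displaces § 41.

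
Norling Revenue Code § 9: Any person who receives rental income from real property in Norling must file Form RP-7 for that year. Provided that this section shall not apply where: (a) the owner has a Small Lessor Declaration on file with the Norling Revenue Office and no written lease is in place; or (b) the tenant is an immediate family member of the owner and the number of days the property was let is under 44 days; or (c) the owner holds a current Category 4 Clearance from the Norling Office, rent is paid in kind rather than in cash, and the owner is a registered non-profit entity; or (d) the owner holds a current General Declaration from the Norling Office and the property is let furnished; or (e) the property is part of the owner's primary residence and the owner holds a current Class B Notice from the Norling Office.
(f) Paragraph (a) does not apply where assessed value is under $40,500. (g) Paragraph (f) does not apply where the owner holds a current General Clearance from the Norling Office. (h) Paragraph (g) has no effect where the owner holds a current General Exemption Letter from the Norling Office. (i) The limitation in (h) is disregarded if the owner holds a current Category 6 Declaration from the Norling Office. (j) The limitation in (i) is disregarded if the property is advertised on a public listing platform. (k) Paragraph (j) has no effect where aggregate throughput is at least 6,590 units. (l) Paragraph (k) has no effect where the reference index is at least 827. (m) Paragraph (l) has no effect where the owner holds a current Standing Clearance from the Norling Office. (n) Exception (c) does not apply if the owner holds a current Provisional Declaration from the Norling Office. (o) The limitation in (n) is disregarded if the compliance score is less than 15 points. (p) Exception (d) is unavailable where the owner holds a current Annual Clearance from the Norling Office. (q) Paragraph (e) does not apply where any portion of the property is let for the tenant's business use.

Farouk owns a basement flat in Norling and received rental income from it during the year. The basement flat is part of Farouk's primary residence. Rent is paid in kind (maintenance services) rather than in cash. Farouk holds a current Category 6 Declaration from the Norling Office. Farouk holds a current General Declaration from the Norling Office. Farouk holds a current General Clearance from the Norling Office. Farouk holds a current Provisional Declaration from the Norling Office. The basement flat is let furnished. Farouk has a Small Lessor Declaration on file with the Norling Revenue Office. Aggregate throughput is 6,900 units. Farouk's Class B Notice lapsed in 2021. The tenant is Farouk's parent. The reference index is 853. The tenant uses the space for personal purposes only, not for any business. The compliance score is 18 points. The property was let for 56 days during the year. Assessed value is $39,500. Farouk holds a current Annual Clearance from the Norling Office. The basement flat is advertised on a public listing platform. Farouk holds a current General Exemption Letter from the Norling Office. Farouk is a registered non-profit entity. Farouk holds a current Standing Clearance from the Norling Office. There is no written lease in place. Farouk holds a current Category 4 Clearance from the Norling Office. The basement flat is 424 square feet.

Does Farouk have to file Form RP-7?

Exception (a): a Small Lessor Declaration is on file; there is no written lease — every condition holds. Applying paragraphs (f)–(m): (f) would limit (a) — assessed value is $39,500, under the $40,500 limit — but (g) sets (f) aside: (g) operates against (f): a current General Clearance is held. (h) would limit (g) — a current General Exemption Letter is held — but (i) sets (h) aside: (i) is triggered — a current Category 6 Declaration is held. (j) is engaged (the property is publicly advertised), but is itself disapplied by (k): (k) operates against (j): aggregate throughput is 6,900 units, meeting the 6,590 units threshold. (l) would limit (k) — the reference index is 853, meeting the 827 threshold — but (m) sets (l) aside: (m) is engaged — a current Standing Clearance is held. So (a) applies.
Exception (b) does not apply: the number of days the property was let is 56 days, not under 44 days.
Exception (c): a current Category 4 Clearance is held; rent is paid in kind; Farouk is a registered non-profit — every condition holds. But applying paragraphs (n)–(o): (n) operates against (c): a current Provisional Declaration is held. (o), which would lift (n), is inapplicable — the compliance score is 18 points, not less than 15 points. (c) is therefore removed.
Exception (d): a current General Declaration is held; the property is let furnished — every condition holds. Turning to paragraph (p): (p) operates against (d): a current Annual Clearance is held. So (d) is unavailable.
Exception (e) requires that the owner holds a current Class B Notice from the Norling Office; but no current Class B Notice is held, so (e) is unavailable.

No — exception (a) applies; Farouk is not required to file Form RP-7.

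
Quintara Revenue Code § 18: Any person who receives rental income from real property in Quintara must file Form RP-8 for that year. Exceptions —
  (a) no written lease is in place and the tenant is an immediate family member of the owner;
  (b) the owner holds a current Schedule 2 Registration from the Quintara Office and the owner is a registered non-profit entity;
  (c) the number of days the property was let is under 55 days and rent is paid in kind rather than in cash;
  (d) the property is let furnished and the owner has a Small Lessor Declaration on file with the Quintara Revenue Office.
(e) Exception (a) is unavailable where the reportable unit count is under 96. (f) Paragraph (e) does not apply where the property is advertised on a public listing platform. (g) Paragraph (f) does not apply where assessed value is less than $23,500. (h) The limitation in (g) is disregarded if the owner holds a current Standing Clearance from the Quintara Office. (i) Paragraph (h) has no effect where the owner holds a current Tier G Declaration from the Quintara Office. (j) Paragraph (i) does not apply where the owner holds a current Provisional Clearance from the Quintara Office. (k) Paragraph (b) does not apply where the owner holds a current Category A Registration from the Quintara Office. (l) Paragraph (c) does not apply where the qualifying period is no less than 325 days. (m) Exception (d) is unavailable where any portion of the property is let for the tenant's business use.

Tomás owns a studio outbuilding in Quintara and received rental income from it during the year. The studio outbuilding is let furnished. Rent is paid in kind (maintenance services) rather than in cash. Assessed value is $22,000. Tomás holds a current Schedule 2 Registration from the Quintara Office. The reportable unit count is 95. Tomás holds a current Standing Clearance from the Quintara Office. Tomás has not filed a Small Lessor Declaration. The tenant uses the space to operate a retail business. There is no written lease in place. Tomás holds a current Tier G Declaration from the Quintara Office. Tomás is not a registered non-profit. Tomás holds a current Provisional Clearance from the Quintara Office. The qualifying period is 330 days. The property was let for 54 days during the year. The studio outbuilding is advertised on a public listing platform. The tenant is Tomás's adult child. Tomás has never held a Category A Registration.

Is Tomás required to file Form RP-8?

No — exception (a) applies; Tomás is not required to file Form RP-8.

Exception (a)'s conditions are all satisfied: there is no written lease; the tenant is an immediate family member. As to paragraphs (e)–(j): (e) is engaged (the reportable unit count is 95, under the 96 limit), but is overridden by (f): (f) is triggered — the property is publicly advertised. (g) operates (assessed value is $22,000, less than the $23,500 limit), but is displaced by (h): (h) applies — a current Standing Clearance is held. (i) would limit (h) — a current Tier G Declaration is held — but (j) sets (i) aside: (j) operates against (i): a current Provisional Clearance is held. (a) remains available.
Exception (b) requires that the owner is a registered non-profit entity; but Tomás is not a registered non-profit, so (b) is unavailable.
Exception (c) is satisfied on its face — the number of days the property was let is 54 days, under the 55 days limit; rent is paid in kind. But applying paragraph (l): (l) operates against (c): the qualifying period is 330 days, meeting the 325 days threshold. So (c) is unavailable.
Exception (d) does not apply: no Small Lessor Declaration is on file.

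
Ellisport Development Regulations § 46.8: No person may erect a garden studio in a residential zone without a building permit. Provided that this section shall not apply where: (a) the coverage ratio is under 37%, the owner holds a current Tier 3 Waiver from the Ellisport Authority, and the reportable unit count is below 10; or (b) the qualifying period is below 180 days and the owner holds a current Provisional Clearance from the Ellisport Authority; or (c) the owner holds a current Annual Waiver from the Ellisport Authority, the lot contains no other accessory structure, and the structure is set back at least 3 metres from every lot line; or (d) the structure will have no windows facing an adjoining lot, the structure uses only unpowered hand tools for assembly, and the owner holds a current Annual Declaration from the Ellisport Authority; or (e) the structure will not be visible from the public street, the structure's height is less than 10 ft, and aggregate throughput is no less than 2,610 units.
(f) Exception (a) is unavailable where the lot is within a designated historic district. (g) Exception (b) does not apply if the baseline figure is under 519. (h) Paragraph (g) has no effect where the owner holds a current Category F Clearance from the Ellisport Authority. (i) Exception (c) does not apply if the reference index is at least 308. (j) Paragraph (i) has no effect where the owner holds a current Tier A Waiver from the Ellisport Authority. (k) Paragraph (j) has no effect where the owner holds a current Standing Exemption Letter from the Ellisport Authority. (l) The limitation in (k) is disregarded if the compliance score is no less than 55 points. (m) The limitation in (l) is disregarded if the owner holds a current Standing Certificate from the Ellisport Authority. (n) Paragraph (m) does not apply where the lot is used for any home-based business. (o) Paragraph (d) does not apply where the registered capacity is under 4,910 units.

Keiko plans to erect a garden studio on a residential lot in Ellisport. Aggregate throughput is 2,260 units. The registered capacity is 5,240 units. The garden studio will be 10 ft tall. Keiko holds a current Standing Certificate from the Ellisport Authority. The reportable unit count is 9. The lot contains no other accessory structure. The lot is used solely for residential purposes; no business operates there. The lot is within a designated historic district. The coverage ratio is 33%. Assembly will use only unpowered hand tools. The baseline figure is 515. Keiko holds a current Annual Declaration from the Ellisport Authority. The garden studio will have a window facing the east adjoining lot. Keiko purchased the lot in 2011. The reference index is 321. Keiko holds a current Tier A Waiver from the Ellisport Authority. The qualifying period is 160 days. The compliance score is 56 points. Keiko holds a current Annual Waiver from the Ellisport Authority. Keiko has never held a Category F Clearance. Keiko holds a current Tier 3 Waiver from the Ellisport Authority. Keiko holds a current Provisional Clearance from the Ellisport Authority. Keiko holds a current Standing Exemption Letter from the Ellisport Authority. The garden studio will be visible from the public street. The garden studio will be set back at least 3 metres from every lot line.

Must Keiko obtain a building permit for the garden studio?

Exception (a): the coverage ratio is 33%, under the 37% limit; a current Tier 3 Waiver is held; the reportable unit count is 9, below the 10 limit — every condition holds. But applying paragraph (f): (f) operates against (a): the lot is in a historic district. (a) is therefore removed.
Exception (b)'s conditions are all satisfied: the qualifying period is 160 days, below the 180 days limit; a current Provisional Clearance is held. But: (g) applies — the baseline figure is 515, under the 519 limit. (h), which would lift (g), does not operate here — the Category F Clearance is not current. Exception (b) does not apply.
Exception (c): a current Annual Waiver is held; the lot has no other accessory structure; the setback is at least 3 m on every side — every condition holds. But applying paragraphs (i)–(n): (i) applies — the reference index is 321, meeting the 308 threshold. (j) would limit (i) — a current Tier A Waiver is held — but (k) sets (j) aside: (k) is engaged — a current Standing Exemption Letter is held. (l) would limit (k) — the compliance score is 56 points, meeting the 55 points threshold — but (m) sets (l) aside: (m) operates against (l): a current Standing Certificate is held. (n), which would lift (m), does not operate here — the lot is solely residential. So (c) is unavailable.
Exception (d) requires that the structure will have no windows facing an adjoining lot; but a window faces an adjoining lot, so (d) is unavailable.
Exception (e) requires that the structure will not be visible from the public street; but the structure will be visible from the street, so (e) is unavailable.
No exception applies. The general rule governs.

Yes — Keiko must obtain a building permit.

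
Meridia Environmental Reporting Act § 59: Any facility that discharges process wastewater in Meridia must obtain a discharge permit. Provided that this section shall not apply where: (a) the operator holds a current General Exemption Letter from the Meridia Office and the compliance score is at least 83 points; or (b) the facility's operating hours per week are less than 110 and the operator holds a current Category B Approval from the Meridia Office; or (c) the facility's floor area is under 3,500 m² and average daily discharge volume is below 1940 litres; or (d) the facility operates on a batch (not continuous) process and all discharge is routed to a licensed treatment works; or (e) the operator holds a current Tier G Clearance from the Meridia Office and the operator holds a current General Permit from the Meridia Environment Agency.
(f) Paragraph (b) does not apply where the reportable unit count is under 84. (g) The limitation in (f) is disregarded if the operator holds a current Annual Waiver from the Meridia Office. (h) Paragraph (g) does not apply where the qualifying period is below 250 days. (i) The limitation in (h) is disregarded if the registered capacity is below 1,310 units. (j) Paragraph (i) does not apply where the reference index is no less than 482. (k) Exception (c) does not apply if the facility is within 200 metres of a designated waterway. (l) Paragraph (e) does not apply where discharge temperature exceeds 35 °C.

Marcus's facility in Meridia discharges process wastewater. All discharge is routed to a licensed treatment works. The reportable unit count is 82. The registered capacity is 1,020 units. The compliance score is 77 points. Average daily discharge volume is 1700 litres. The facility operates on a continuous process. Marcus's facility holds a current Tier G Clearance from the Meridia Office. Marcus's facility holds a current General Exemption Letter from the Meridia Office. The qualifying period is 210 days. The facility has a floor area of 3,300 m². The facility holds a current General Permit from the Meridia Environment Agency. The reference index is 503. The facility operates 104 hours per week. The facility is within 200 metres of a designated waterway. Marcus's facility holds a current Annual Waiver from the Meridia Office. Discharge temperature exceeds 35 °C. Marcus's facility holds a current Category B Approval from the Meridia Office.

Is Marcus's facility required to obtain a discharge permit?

Yes — Marcus's facility must obtain a discharge permit.

Exception (a) fails — the compliance score is 77 points, short of 83 points.
Exception (b)'s conditions are all satisfied: the facility's operating hours per week are 104, less than the 110 limit; a current Category B Approval is held. But applying paragraphs (f)–(j): (f) is engaged — the reportable unit count is 82, under the 84 limit. (g) operates (a current Annual Waiver is held), but is overridden by (h): (h) operates — the qualifying period is 210 days, below the 250 days limit. (i) is triggered (the registered capacity is 1,020 units, below the 1,310 units limit), but is overridden by (j): (j) applies — the reference index is 503, meeting the 482 threshold. So (b) is unavailable.
All of (c)'s requirements are met (the facility's floor area is 3,300 m², under the 3,500 m² limit; average daily discharge volume is 1700 litres, below the 1940 litres limit). But applying paragraph (k): (k) operates — the facility is within 200 m of a designated waterway. So (c) is unavailable.
Exception (d) requires that the facility operates on a batch (not continuous) process; but the facility operates on a continuous process, so (d) is unavailable.
Exception (e) is satisfied on its face — a current Tier G Clearance is held; a current General Permit is held. However, paragraph (l) must be considered: (l) operates — discharge temperature exceeds 35 °C. Exception (e) does not apply.
No exception is made out. Marcus's facility falls within the general rule.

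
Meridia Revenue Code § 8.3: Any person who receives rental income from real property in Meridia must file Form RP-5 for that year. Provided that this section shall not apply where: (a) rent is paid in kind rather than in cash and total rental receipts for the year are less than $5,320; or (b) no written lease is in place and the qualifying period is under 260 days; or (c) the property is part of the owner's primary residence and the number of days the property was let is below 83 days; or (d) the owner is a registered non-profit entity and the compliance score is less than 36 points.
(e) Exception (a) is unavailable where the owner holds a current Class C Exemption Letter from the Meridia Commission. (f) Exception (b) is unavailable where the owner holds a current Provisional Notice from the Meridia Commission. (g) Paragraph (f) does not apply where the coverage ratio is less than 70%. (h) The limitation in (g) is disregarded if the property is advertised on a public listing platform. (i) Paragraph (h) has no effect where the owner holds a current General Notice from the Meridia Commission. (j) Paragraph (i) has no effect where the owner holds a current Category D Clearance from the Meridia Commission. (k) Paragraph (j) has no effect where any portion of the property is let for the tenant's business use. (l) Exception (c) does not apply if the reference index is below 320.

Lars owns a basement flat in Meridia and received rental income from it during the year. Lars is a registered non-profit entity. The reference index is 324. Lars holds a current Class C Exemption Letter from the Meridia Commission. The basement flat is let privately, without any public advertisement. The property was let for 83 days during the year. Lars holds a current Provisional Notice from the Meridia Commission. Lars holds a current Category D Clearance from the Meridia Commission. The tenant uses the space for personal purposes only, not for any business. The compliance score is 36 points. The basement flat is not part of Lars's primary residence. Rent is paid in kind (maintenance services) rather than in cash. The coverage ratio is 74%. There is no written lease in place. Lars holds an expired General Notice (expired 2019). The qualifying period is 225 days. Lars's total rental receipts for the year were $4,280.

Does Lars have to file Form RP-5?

Exception (a) is satisfied on its face — rent is paid in kind; total rental receipts for the year are $4,280, less than the $5,320 limit. However, paragraph (e) must be considered: (e) operates against (a): a current Class C Exemption Letter is held. So (a) is unavailable.
Exception (b): there is no written lease; the qualifying period is 225 days, under the 260 days limit — every condition holds. Turning to paragraphs (f)–(k): (f) is engaged — a current Provisional Notice is held. (g), which would lift (f), does not operate here — the coverage ratio is 74%, not less than 70%. (b) is therefore removed.
Exception (c) does not apply: the basement flat is not part of the primary residence.
Exception (d) fails — the compliance score is 36 points, not less than 36 points.
No exception is made out. Lars falls within the general rule.

Yes — Lars must file Form RP-5.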